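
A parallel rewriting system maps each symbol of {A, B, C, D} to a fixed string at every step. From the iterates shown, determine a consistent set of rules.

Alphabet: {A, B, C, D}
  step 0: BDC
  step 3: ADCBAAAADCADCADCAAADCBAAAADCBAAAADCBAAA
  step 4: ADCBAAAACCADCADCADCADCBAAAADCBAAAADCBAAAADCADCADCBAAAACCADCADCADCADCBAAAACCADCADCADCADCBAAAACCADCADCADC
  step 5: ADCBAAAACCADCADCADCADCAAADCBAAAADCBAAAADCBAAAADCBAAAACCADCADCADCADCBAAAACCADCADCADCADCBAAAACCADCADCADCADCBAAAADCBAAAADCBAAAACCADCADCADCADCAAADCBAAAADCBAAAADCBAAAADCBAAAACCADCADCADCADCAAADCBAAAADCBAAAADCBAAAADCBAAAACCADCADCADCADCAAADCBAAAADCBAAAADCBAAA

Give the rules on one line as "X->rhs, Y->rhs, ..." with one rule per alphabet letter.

  step 4 ⇒ step 5: ADCBAAAACCADCADCADCADCBAAAADCBAAAADCBAAAADCADCADCBAAAACCADCADCADCADCBAAAACCADCADCADCADCBAAAACCADCADCADC ⇒ ADC·BAA·A·ACC·ADC·ADC·ADC·ADC·A·A·ADC·BAA·A·ADC·BAA·A·ADC·BAA·A·ADC·BAA·A·ACC·ADC·ADC·ADC·ADC·BAA·A·ACC·ADC·ADC·ADC·ADC·BAA·A·ACC·ADC·ADC·ADC·ADC·BAA·A·ADC·BAA·A·ADC·BAA·A·ACC·ADC·ADC·ADC·ADC·A·A·ADC·BAA·A·ADC·BAA·A·ADC·BAA·A·ADC·BAA·A·ACC·ADC·ADC·ADC·ADC·A·A·ADC·BAA·A·ADC·BAA·A·ADC·BAA·A·ADC·BAA·A·ACC·ADC·ADC·ADC·ADC·A·A·ADC·BAA·A·ADC·BAA·A·ADC·BAA·A
    A ↦ ADC
    B ↦ ACC
    C ↦ A
    D ↦ BAA

A->ADC, B->ACC, C->A, D->BAA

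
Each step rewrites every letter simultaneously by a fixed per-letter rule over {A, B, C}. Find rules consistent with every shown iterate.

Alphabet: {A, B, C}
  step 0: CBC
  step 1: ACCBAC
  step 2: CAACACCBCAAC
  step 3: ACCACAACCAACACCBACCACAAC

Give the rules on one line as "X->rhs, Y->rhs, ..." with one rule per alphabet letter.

A->CA, B->CB, C->AC

  step 2 ⇒ step 3: CAACACCBCAAC ⇒ AC·CA·CA·AC·CA·AC·AC·CB·AC·CA·CA·AC
    A ↦ CA
    B ↦ CB
    C ↦ AC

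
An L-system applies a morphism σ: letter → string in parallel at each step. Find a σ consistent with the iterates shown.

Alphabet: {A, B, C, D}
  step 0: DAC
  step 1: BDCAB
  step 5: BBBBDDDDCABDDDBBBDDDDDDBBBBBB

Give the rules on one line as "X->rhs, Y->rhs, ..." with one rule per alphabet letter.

A->D, B->DD, C->CAB, D->B

  step 0 ⇒ step 1: DAC ⇒ B·D·CAB
    A ↦ D
    C ↦ CAB
    D ↦ B
    B ↦ DD  (constrained at step 1)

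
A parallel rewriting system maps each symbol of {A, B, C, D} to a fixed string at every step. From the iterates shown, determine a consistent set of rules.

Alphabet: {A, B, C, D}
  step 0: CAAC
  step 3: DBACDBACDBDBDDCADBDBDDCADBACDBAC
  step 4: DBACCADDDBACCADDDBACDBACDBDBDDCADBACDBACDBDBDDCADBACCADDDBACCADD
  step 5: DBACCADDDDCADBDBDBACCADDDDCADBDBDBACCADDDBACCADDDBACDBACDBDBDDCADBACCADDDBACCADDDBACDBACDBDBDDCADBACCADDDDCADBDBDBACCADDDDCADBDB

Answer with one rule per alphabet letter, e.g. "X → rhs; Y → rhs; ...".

  step 4 ⇒ step 5: DBACCADDDBACCADDDBACDBACDBDBDDCADBACDBACDBDBDDCADBACCADDDBACCADD ⇒ DB·AC·CA·DD·DD·CA·DB·DB·DB·AC·CA·DD·DD·CA·DB·DB·DB·AC·CA·DD·DB·AC·CA·DD·DB·AC·DB·AC·DB·DB·DD·CA·DB·AC·CA·DD·DB·AC·CA·DD·DB·AC·DB·AC·DB·DB·DD·CA·DB·AC·CA·DD·DD·CA·DB·DB·DB·AC·CA·DD·DD·CA·DB·DB
    A ↦ CA
    B ↦ AC
    C ↦ DD
    D ↦ DB

A->CA, B->AC, C->DD, D->DB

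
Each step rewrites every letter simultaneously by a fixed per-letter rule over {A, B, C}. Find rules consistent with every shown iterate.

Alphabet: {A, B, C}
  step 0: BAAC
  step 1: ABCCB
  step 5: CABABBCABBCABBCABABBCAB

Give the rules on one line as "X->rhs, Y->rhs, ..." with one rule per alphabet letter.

  step 0 ⇒ step 1: BAAC ⇒ AB·C·C·B
    A ↦ C
    B ↦ AB
    C ↦ B

A->C, B->AB, C->B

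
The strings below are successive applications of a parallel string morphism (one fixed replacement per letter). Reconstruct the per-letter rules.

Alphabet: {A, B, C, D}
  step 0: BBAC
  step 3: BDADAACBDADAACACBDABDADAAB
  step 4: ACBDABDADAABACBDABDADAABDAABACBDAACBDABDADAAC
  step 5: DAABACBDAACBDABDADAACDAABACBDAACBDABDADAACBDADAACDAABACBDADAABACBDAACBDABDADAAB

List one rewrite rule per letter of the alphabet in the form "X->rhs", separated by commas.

  step 4 ⇒ step 5: ACBDABDADAABACBDABDADAABDAABACBDAACBDABDADAAC ⇒ DA·AB·AC·B·DA·AC·B·DA·B·DA·DA·AC·DA·AB·AC·B·DA·AC·B·DA·B·DA·DA·AC·B·DA·DA·AC·DA·AB·AC·B·DA·DA·AB·AC·B·DA·AC·B·DA·B·DA·DA·AB
    A ↦ DA
    B ↦ AC
    C ↦ AB
    D ↦ B

A->DA, B->AC, C->AB, D->B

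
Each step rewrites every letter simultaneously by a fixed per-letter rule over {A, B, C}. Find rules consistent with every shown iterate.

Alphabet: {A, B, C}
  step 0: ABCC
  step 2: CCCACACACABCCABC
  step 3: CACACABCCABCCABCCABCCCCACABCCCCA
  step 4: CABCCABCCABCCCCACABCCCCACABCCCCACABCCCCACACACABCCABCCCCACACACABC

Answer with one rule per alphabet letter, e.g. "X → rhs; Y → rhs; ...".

A->BC, B->CC, C->CA

  step 3 ⇒ step 4: CACACABCCABCCABCCABCCCCACABCCCCA ⇒ CA·BC·CA·BC·CA·BC·CC·CA·CA·BC·CC·CA·CA·BC·CC·CA·CA·BC·CC·CA·CA·CA·CA·BC·CA·BC·CC·CA·CA·CA·CA·BC
    A ↦ BC
    B ↦ CC
    C ↦ CA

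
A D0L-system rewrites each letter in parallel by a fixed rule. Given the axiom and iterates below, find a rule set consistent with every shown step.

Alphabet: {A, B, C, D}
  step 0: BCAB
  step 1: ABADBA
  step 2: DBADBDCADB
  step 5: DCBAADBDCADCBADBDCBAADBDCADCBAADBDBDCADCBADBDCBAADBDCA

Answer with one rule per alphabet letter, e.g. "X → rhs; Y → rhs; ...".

A->DB, B->A, C->BA, D->DC

  step 1 ⇒ step 2: ABADBA ⇒ DB·A·DB·DC·A·DB
    A ↦ DB
    B ↦ A
    D ↦ DC
  step 0 ⇒ step 1: BCAB ⇒ A·BA·DB·A
    C ↦ BA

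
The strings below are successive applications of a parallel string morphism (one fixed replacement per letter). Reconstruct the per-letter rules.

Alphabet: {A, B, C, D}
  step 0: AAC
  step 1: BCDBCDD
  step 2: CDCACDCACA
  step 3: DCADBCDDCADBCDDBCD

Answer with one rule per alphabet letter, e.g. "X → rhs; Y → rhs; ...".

  step 2 ⇒ step 3: CDCACDCACA ⇒ D·CA·D·BCD·D·CA·D·BCD·D·BCD
    A ↦ BCD
    C ↦ D
    D ↦ CA
  step 1 ⇒ step 2: BCDBCDD ⇒ C·D·CA·C·D·CA·CA
    B ↦ C

A->BCD, B->C, C->D, D->CA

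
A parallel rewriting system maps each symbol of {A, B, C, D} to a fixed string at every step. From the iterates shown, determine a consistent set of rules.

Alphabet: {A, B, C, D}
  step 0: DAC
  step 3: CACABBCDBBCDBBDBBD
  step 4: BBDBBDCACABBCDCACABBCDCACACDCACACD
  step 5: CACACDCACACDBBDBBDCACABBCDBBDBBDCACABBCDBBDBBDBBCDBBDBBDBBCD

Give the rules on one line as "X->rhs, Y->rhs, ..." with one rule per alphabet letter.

A->D, B->CA, C->BB, D->CD

  step 4 ⇒ step 5: BBDBBDCACABBCDCACABBCDCACACDCACACD ⇒ CA·CA·CD·CA·CA·CD·BB·D·BB·D·CA·CA·BB·CD·BB·D·BB·D·CA·CA·BB·CD·BB·D·BB·D·BB·CD·BB·D·BB·D·BB·CD
    A ↦ D
    B ↦ CA
    C ↦ BB
    D ↦ CD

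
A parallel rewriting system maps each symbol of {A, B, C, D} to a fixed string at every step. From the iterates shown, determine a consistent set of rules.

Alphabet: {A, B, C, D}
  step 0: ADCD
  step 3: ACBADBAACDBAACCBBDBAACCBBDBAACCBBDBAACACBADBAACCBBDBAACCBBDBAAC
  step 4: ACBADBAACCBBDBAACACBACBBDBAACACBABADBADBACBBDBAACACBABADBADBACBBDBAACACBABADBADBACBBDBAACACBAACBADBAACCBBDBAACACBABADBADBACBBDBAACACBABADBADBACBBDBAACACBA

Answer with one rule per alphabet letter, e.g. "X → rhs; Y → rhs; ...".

A->AC, B->DBA, C->BA, D->CBB

  step 3 ⇒ step 4: ACBADBAACDBAACCBBDBAACCBBDBAACCBBDBAACACBADBAACCBBDBAACCBBDBAAC ⇒ AC·BA·DBA·AC·CBB·DBA·AC·AC·BA·CBB·DBA·AC·AC·BA·BA·DBA·DBA·CBB·DBA·AC·AC·BA·BA·DBA·DBA·CBB·DBA·AC·AC·BA·BA·DBA·DBA·CBB·DBA·AC·AC·BA·AC·BA·DBA·AC·CBB·DBA·AC·AC·BA·BA·DBA·DBA·CBB·DBA·AC·AC·BA·BA·DBA·DBA·CBB·DBA·AC·AC·BA
    A ↦ AC
    B ↦ DBA
    C ↦ BA
    D ↦ CBB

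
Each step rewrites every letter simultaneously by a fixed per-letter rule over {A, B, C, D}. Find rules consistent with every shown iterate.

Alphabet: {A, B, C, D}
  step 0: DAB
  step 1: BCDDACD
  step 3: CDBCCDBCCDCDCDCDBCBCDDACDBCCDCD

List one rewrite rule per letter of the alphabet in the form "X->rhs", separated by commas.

  step 0 ⇒ step 1: DAB ⇒ BC·DDA·CD
    A ↦ DDA
    B ↦ CD
    D ↦ BC
    C ↦ CD  (constrained at step 1)

A->DDA, B->CD, C->CD, D->BC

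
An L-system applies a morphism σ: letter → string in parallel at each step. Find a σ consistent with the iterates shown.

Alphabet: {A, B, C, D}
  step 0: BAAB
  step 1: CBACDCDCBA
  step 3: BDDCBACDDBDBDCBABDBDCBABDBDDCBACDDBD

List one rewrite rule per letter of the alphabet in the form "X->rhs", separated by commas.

  step 0 ⇒ step 1: BAAB ⇒ CBA·CD·CD·CBA
    A ↦ CD
    B ↦ CBA
    C ↦ D  (constrained at step 1)
    D ↦ BD  (constrained at step 1)

A->CD, B->CBA, C->D, D->BD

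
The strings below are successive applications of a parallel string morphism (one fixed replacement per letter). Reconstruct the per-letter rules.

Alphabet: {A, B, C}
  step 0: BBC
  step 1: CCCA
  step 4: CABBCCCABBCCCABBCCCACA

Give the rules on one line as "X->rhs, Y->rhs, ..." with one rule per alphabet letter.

  step 0 ⇒ step 1: BBC ⇒ C·C·CA
    B ↦ C
    C ↦ CA
    A ↦ BB  (constrained at step 1)

A->BB, B->C, C->CA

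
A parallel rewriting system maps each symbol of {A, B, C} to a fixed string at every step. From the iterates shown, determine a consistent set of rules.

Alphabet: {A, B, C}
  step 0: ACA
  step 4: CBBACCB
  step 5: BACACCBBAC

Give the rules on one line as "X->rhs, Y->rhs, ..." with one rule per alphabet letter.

A->C, B->AC, C->B

  step 4 ⇒ step 5: CBBACCB ⇒ B·AC·AC·C·B·B·AC
    A ↦ C
    B ↦ AC
    C ↦ B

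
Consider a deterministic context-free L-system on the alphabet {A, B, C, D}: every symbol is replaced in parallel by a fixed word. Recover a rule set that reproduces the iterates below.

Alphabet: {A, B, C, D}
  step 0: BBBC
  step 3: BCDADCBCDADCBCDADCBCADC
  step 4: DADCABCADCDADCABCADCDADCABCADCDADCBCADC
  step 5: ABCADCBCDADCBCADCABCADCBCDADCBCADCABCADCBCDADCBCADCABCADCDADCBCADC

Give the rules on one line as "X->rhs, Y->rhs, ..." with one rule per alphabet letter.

  step 4 ⇒ step 5: DADCABCADCDADCABCADCDADCABCADCDADCBCADC ⇒ A·BC·A·DC·BC·DA·DC·BC·A·DC·A·BC·A·DC·BC·DA·DC·BC·A·DC·A·BC·A·DC·BC·DA·DC·BC·A·DC·A·BC·A·DC·DA·DC·BC·A·DC
    A ↦ BC
    B ↦ DA
    C ↦ DC
    D ↦ A

A->BC, B->DA, C->DC, D->A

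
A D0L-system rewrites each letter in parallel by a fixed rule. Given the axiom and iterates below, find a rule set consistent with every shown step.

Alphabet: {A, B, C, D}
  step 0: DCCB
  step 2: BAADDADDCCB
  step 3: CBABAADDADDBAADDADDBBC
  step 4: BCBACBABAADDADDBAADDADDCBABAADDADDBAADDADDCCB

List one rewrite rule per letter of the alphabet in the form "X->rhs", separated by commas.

A->BA, B->C, C->B, D->ADD

  step 3 ⇒ step 4: CBABAADDADDBAADDADDBBC ⇒ B·C·BA·C·BA·BA·ADD·ADD·BA·ADD·ADD·C·BA·BA·ADD·ADD·BA·ADD·ADD·C·C·B
    A ↦ BA
    B ↦ C
    C ↦ B
    D ↦ ADD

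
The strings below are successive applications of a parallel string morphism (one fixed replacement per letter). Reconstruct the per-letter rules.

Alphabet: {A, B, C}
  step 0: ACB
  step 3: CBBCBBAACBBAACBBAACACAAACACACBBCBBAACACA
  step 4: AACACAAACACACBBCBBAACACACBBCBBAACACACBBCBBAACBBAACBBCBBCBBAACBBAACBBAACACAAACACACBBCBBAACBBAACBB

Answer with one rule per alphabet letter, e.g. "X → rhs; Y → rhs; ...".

  step 3 ⇒ step 4: CBBCBBAACBBAACBBAACACAAACACACBBCBBAACACA ⇒ AA·CA·CA·AA·CA·CA·CBB·CBB·AA·CA·CA·CBB·CBB·AA·CA·CA·CBB·CBB·AA·CBB·AA·CBB·CBB·CBB·AA·CBB·AA·CBB·AA·CA·CA·AA·CA·CA·CBB·CBB·AA·CBB·AA·CBB
    A ↦ CBB
    B ↦ CA
    C ↦ AA

A->CBB, B->CA, C->AA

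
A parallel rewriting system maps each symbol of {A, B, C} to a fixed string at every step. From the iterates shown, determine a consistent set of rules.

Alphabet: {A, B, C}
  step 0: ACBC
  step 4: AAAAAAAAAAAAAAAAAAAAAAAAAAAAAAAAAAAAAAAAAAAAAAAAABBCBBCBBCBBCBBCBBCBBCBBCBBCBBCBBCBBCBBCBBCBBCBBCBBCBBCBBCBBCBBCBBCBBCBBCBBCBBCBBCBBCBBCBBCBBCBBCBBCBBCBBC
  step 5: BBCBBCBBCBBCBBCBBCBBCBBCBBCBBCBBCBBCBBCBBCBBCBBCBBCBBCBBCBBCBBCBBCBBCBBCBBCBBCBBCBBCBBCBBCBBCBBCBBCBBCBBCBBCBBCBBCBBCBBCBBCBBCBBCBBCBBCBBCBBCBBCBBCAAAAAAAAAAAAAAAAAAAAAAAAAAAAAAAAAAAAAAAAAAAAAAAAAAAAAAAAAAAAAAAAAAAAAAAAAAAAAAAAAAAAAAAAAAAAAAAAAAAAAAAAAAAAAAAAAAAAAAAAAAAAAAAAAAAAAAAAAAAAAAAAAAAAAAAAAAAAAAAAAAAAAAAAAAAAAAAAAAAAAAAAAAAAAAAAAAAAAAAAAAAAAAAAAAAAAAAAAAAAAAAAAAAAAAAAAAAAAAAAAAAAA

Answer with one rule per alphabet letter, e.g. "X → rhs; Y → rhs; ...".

A->BBC, B->AAA, C->A

  step 4 ⇒ step 5: AAAAAAAAAAAAAAAAAAAAAAAAAAAAAAAAAAAAAAAAAAAAAAAAABBCBBCBBCBBCBBCBBCBBCBBCBBCBBCBBCBBCBBCBBCBBCBBCBBCBBCBBCBBCBBCBBCBBCBBCBBCBBCBBCBBCBBCBBCBBCBBCBBCBBCBBC ⇒ BBC·BBC·BBC·BBC·BBC·BBC·BBC·BBC·BBC·BBC·BBC·BBC·BBC·BBC·BBC·BBC·BBC·BBC·BBC·BBC·BBC·BBC·BBC·BBC·BBC·BBC·BBC·BBC·BBC·BBC·BBC·BBC·BBC·BBC·BBC·BBC·BBC·BBC·BBC·BBC·BBC·BBC·BBC·BBC·BBC·BBC·BBC·BBC·BBC·AAA·AAA·A·AAA·AAA·A·AAA·AAA·A·AAA·AAA·A·AAA·AAA·A·AAA·AAA·A·AAA·AAA·A·AAA·AAA·A·AAA·AAA·A·AAA·AAA·A·AAA·AAA·A·AAA·AAA·A·AAA·AAA·A·AAA·AAA·A·AAA·AAA·A·AAA·AAA·A·AAA·AAA·A·AAA·AAA·A·AAA·AAA·A·AAA·AAA·A·AAA·AAA·A·AAA·AAA·A·AAA·AAA·A·AAA·AAA·A·AAA·AAA·A·AAA·AAA·A·AAA·AAA·A·AAA·AAA·A·AAA·AAA·A·AAA·AAA·A·AAA·AAA·A·AAA·AAA·A·AAA·AAA·A·AAA·AAA·A·AAA·AAA·A
    A ↦ BBC
    B ↦ AAA
    C ↦ A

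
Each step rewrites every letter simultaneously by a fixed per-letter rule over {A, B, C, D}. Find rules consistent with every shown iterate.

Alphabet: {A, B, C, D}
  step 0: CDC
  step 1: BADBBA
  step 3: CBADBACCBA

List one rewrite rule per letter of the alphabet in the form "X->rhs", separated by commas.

A->C, B->A, C->BA, D->DB

  step 0 ⇒ step 1: CDC ⇒ BA·DB·BA
    C ↦ BA
    D ↦ DB
    A ↦ C  (constrained at step 1)
    B ↦ A  (constrained at step 1)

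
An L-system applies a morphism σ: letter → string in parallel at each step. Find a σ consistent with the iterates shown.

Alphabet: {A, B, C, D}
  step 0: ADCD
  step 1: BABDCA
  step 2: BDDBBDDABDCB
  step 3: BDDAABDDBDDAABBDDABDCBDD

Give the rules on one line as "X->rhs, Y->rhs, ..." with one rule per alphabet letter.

  step 2 ⇒ step 3: BDDBBDDABDCB ⇒ BDD·A·A·BDD·BDD·A·A·B·BDD·A·BDC·BDD
    A ↦ B
    B ↦ BDD
    C ↦ BDC
    D ↦ A

A->B, B->BDD, C->BDC, D->A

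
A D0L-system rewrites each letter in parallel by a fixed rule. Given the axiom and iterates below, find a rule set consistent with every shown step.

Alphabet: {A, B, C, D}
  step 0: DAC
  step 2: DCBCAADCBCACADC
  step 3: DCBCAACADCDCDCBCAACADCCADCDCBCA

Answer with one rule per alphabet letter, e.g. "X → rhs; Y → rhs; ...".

A->DC, B->A, C->CA, D->DCB

  step 2 ⇒ step 3: DCBCAADCBCACADC ⇒ DCB·CA·A·CA·DC·DC·DCB·CA·A·CA·DC·CA·DC·DCB·CA
    A ↦ DC
    B ↦ A
    C ↦ CA
    D ↦ DCB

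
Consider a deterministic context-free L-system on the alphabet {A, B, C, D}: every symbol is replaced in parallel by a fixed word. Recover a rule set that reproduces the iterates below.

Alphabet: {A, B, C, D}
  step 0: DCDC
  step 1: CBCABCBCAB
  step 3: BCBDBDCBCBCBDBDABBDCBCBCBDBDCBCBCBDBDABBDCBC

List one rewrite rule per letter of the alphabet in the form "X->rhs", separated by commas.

A->BC, B->BD, C->AB, D->CBC

  step 0 ⇒ step 1: DCDC ⇒ CBC·AB·CBC·AB
    C ↦ AB
    D ↦ CBC
    A ↦ BC  (constrained at step 1)
    B ↦ BD  (constrained at step 1)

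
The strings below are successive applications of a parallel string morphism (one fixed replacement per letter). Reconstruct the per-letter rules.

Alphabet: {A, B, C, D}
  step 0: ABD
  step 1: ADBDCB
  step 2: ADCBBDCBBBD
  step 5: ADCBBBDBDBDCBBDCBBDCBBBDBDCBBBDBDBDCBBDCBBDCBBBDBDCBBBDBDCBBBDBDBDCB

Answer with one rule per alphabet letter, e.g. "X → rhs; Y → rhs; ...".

A->AD, B->BD, C->B, D->CB

  step 1 ⇒ step 2: ADBDCB ⇒ AD·CB·BD·CB·B·BD
    A ↦ AD
    B ↦ BD
    C ↦ B
    D ↦ CB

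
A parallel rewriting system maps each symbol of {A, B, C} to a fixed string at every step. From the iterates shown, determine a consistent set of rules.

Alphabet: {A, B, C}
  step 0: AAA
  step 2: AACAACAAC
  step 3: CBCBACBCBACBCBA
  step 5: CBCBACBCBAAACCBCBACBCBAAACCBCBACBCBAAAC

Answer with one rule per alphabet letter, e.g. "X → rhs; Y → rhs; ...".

  step 2 ⇒ step 3: AACAACAAC ⇒ CB·CB·A·CB·CB·A·CB·CB·A
    A ↦ CB
    C ↦ A
    B ↦ AC  (constrained at step 3)

A->CB, B->AC, C->A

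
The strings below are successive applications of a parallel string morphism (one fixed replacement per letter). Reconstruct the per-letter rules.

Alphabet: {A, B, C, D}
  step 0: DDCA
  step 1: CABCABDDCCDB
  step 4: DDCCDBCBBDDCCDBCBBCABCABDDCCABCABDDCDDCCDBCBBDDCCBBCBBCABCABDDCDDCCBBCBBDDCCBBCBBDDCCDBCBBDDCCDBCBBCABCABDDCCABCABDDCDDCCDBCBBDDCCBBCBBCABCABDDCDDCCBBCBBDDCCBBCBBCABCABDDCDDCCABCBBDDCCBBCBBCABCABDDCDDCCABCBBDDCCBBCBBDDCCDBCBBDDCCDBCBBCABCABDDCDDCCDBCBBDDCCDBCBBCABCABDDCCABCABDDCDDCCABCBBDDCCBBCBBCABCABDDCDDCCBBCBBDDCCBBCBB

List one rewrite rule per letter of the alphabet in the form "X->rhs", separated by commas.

A->CDB, B->CBB, C->DDC, D->CAB

  step 0 ⇒ step 1: DDCA ⇒ CAB·CAB·DDC·CDB
    A ↦ CDB
    C ↦ DDC
    D ↦ CAB
    B ↦ CBB  (constrained at step 1)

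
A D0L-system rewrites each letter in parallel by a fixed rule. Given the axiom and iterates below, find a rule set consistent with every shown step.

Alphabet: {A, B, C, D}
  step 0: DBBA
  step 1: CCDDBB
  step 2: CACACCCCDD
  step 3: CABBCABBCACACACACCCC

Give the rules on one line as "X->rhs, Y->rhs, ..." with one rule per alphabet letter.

A->BB, B->D, C->CA, D->CC

  step 2 ⇒ step 3: CACACCCCDD ⇒ CA·BB·CA·BB·CA·CA·CA·CA·CC·CC
    A ↦ BB
    C ↦ CA
    D ↦ CC
  step 0 ⇒ step 1: DBBA ⇒ CC·D·D·BB
    B ↦ D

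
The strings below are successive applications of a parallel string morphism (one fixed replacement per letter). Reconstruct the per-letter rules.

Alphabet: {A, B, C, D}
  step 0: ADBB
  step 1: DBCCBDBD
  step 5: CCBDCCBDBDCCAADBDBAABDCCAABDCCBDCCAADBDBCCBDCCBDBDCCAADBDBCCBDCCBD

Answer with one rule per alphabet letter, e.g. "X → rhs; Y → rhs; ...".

  step 0 ⇒ step 1: ADBB ⇒ DB·CC·BD·BD
    A ↦ DB
    B ↦ BD
    D ↦ CC
    C ↦ A  (constrained at step 1)

A->DB, B->BD, C->A, D->CC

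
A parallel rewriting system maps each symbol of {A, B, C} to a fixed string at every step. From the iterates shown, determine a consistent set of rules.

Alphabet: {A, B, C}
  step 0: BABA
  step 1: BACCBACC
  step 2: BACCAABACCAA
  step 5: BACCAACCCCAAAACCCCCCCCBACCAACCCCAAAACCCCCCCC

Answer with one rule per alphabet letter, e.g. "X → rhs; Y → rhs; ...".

  step 1 ⇒ step 2: BACCBACC ⇒ BA·CC·A·A·BA·CC·A·A
    A ↦ CC
    B ↦ BA
    C ↦ A

A->CC, B->BA, C->A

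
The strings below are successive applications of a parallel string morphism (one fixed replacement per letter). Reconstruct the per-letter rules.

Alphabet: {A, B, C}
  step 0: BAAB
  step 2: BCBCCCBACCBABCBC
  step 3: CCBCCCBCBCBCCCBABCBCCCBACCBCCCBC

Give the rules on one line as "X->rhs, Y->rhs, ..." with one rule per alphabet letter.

  step 2 ⇒ step 3: BCBCCCBACCBABCBC ⇒ CC·BC·CC·BC·BC·BC·CC·BA·BC·BC·CC·BA·CC·BC·CC·BC
    A ↦ BA
    B ↦ CC
    C ↦ BC

A->BA, B->CC, C->BC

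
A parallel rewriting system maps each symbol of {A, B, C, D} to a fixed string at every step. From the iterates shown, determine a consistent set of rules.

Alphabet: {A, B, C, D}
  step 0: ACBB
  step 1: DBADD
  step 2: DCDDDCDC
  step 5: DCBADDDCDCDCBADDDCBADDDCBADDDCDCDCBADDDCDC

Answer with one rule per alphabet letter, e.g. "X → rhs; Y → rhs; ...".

  step 1 ⇒ step 2: DBADD ⇒ DC·D·D·DC·DC
    A ↦ D
    B ↦ D
    D ↦ DC
  step 0 ⇒ step 1: ACBB ⇒ D·BA·D·D
    C ↦ BA

A->D, B->D, C->BA, D->DC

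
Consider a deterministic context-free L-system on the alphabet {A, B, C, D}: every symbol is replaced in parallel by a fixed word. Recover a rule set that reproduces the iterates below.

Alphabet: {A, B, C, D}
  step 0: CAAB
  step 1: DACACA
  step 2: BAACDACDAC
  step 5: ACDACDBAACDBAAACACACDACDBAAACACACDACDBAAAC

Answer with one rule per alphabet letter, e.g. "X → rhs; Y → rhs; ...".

A->AC, B->A, C->D, D->BA

  step 1 ⇒ step 2: DACACA ⇒ BA·AC·D·AC·D·AC
    A ↦ AC
    C ↦ D
    D ↦ BA
  step 0 ⇒ step 1: CAAB ⇒ D·AC·AC·A
    B ↦ A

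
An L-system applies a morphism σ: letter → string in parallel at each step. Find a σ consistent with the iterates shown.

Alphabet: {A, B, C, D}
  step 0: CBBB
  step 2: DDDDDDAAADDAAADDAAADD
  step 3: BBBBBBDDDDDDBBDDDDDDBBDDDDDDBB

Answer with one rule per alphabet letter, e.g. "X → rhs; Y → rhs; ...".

A->DD, B->CA, C->AAA, D->B

  step 2 ⇒ step 3: DDDDDDAAADDAAADDAAADD ⇒ B·B·B·B·B·B·DD·DD·DD·B·B·DD·DD·DD·B·B·DD·DD·DD·B·B
    A ↦ DD
    D ↦ B
    B ↦ CA  (constrained at step 0)
    C ↦ AAA  (constrained at step 0)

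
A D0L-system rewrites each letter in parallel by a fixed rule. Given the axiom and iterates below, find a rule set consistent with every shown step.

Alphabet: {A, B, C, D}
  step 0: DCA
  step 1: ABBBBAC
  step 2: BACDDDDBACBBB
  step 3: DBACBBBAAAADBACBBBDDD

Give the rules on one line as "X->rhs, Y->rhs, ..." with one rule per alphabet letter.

A->BAC, B->D, C->BBB, D->A

  step 2 ⇒ step 3: BACDDDDBACBBB ⇒ D·BAC·BBB·A·A·A·A·D·BAC·BBB·D·D·D
    A ↦ BAC
    B ↦ D
    C ↦ BBB
    D ↦ A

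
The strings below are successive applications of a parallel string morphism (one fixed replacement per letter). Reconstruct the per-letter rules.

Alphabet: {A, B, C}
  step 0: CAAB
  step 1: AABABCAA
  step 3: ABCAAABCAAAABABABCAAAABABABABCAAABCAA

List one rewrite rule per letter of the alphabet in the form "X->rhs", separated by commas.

  step 0 ⇒ step 1: CAAB ⇒ A·AB·AB·CAA
    A ↦ AB
    B ↦ CAA
    C ↦ A

A->AB, B->CAA, C->A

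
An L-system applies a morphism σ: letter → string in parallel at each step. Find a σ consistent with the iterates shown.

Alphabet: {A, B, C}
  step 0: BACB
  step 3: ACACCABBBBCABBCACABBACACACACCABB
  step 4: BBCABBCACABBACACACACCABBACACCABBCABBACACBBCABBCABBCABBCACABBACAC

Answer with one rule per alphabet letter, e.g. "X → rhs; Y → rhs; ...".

  step 3 ⇒ step 4: ACACCABBBBCABBCACABBACACACACCABB ⇒ BB·CA·BB·CA·CA·BB·AC·AC·AC·AC·CA·BB·AC·AC·CA·BB·CA·BB·AC·AC·BB·CA·BB·CA·BB·CA·BB·CA·CA·BB·AC·AC
    A ↦ BB
    B ↦ AC
    C ↦ CA

A->BB, B->AC, C->CA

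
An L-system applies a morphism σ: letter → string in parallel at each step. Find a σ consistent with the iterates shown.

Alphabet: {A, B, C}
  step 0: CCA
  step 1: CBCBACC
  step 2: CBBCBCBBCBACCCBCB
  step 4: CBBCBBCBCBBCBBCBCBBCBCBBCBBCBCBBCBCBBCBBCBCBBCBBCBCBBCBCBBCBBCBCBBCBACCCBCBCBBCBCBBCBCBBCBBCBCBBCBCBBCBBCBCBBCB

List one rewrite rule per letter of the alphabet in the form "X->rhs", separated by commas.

  step 1 ⇒ step 2: CBCBACC ⇒ CB·BCB·CB·BCB·ACC·CB·CB
    A ↦ ACC
    B ↦ BCB
    C ↦ CB

A->ACC, B->BCB, C->CB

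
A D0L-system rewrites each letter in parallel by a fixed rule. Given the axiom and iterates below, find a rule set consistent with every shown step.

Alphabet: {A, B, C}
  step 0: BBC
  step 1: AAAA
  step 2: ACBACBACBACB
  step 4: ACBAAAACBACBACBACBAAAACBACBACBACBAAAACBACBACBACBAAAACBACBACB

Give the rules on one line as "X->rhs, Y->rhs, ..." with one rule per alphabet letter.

A->ACB, B->A, C->AA

  step 1 ⇒ step 2: AAAA ⇒ ACB·ACB·ACB·ACB
    A ↦ ACB
  step 0 ⇒ step 1: BBC ⇒ A·A·AA
    B ↦ A
  step 0 ⇒ step 1: BBC ⇒ A·A·AA
    C ↦ AA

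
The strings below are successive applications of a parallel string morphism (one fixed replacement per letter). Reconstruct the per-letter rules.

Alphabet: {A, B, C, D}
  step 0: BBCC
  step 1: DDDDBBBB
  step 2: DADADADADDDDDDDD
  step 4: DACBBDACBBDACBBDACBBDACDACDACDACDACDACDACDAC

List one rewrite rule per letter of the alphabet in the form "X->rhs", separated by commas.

A->C, B->DD, C->BB, D->DA

  step 1 ⇒ step 2: DDDDBBBB ⇒ DA·DA·DA·DA·DD·DD·DD·DD
    B ↦ DD
    D ↦ DA
    A ↦ C  (constrained at step 2)
  step 0 ⇒ step 1: BBCC ⇒ DD·DD·BB·BB
    C ↦ BB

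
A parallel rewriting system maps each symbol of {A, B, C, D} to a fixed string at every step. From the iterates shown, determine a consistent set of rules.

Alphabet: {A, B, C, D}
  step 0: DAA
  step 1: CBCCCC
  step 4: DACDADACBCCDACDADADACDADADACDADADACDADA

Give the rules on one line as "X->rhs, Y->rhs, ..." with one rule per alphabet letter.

A->CC, B->C, C->DA, D->CB

  step 0 ⇒ step 1: DAA ⇒ CB·CC·CC
    A ↦ CC
    D ↦ CB
    B ↦ C  (constrained at step 1)
    C ↦ DA  (constrained at step 1)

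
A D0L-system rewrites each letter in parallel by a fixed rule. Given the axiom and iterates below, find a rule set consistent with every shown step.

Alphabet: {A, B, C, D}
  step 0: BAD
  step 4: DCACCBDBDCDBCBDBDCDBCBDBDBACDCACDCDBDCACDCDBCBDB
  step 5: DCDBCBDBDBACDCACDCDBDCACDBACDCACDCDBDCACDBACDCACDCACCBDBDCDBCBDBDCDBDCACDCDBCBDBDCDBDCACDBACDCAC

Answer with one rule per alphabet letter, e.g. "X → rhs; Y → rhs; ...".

A->CB, B->AC, C->DB, D->DC

  step 4 ⇒ step 5: DCACCBDBDCDBCBDBDCDBCBDBDBACDCACDCDBDCACDCDBCBDB ⇒ DC·DB·CB·DB·DB·AC·DC·AC·DC·DB·DC·AC·DB·AC·DC·AC·DC·DB·DC·AC·DB·AC·DC·AC·DC·AC·CB·DB·DC·DB·CB·DB·DC·DB·DC·AC·DC·DB·CB·DB·DC·DB·DC·AC·DB·AC·DC·AC
    A ↦ CB
    B ↦ AC
    C ↦ DB
    D ↦ DC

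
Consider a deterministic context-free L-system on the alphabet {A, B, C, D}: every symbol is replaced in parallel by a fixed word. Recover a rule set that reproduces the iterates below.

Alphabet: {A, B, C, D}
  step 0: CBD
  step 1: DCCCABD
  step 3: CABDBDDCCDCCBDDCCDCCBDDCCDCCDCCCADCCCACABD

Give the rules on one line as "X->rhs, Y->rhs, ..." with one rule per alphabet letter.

A->CA, B->CA, C->DCC, D->BD

  step 0 ⇒ step 1: CBD ⇒ DCC·CA·BD
    B ↦ CA
    C ↦ DCC
    D ↦ BD
    A ↦ CA  (constrained at step 1)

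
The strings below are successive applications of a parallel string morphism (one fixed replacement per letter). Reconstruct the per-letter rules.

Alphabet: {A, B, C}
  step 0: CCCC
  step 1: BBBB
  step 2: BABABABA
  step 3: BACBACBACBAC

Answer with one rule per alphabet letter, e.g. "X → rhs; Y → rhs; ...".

A->C, B->BA, C->B

  step 2 ⇒ step 3: BABABABA ⇒ BA·C·BA·C·BA·C·BA·C
    A ↦ C
    B ↦ BA
  step 0 ⇒ step 1: CCCC ⇒ B·B·B·B
    C ↦ B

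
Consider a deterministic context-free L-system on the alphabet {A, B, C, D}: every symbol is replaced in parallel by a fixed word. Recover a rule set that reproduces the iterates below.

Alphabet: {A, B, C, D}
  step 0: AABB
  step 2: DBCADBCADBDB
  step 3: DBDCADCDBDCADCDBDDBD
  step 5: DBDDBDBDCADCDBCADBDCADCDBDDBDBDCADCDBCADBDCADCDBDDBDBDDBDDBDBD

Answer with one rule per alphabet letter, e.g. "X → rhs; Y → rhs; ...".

A->DC, B->D, C->CA, D->DB

  step 2 ⇒ step 3: DBCADBCADBDB ⇒ DB·D·CA·DC·DB·D·CA·DC·DB·D·DB·D
    A ↦ DC
    B ↦ D
    C ↦ CA
    D ↦ DB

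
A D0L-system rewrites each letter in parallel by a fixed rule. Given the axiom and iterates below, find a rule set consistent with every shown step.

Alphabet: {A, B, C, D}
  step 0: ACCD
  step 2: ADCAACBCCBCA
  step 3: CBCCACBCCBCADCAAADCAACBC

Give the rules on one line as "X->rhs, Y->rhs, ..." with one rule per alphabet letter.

  step 2 ⇒ step 3: ADCAACBCCBCA ⇒ CBC·C·A·CBC·CBC·A·DCA·A·A·DCA·A·CBC
    A ↦ CBC
    B ↦ DCA
    C ↦ A
    D ↦ C

A->CBC, B->DCA, C->A, D->C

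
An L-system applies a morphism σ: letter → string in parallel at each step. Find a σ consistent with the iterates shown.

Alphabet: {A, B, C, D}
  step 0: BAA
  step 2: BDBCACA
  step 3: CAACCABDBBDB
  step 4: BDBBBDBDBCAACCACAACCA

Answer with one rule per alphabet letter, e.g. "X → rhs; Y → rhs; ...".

A->B, B->CA, C->BD, D->AC

  step 3 ⇒ step 4: CAACCABDBBDB ⇒ BD·B·B·BD·BD·B·CA·AC·CA·CA·AC·CA
    A ↦ B
    B ↦ CA
    C ↦ BD
    D ↦ AC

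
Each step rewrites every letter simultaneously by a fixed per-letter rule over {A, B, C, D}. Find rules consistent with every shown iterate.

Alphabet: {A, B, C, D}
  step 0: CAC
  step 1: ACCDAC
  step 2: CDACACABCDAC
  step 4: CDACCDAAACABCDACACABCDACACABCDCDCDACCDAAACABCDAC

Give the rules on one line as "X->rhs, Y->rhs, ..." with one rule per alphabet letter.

A->CD, B->AA, C->AC, D->AB

  step 1 ⇒ step 2: ACCDAC ⇒ CD·AC·AC·AB·CD·AC
    A ↦ CD
    C ↦ AC
    D ↦ AB
    B ↦ AA  (constrained at step 2)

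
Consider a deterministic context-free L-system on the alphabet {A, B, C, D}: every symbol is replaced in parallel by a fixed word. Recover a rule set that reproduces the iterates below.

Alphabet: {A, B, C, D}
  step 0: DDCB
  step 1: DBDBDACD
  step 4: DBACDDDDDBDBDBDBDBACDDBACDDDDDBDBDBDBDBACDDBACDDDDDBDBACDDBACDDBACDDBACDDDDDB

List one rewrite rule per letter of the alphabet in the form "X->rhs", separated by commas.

A->DD, B->ACD, C->D, D->DB

  step 0 ⇒ step 1: DDCB ⇒ DB·DB·D·ACD
    B ↦ ACD
    C ↦ D
    D ↦ DB
    A ↦ DD  (constrained at step 1)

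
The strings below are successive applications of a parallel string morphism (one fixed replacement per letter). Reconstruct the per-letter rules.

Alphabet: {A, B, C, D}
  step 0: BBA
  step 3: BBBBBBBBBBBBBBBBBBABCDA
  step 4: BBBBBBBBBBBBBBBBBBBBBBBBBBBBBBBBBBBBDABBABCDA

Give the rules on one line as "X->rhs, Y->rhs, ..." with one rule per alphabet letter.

  step 3 ⇒ step 4: BBBBBBBBBBBBBBBBBBABCDA ⇒ BB·BB·BB·BB·BB·BB·BB·BB·BB·BB·BB·BB·BB·BB·BB·BB·BB·BB·DA·BB·A·BC·DA
    A ↦ DA
    B ↦ BB
    C ↦ A
    D ↦ BC

A->DA, B->BB, C->A, D->BC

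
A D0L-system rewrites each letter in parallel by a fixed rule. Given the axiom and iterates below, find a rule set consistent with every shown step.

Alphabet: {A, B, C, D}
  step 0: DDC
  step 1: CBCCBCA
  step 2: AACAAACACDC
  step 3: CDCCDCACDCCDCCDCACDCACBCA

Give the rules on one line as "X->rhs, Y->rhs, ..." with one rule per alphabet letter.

  step 2 ⇒ step 3: AACAAACACDC ⇒ CDC·CDC·A·CDC·CDC·CDC·A·CDC·A·CBC·A
    A ↦ CDC
    C ↦ A
    D ↦ CBC
  step 1 ⇒ step 2: CBCCBCA ⇒ A·AC·A·A·AC·A·CDC
    B ↦ AC

A->CDC, B->AC, C->A, D->CBC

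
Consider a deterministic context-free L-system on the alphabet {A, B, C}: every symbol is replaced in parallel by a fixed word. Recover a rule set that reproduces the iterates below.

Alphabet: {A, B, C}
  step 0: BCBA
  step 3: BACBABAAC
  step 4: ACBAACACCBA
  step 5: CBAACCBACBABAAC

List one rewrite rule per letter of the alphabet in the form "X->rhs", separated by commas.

A->C, B->A, C->BA

  step 4 ⇒ step 5: ACBAACACCBA ⇒ C·BA·A·C·C·BA·C·BA·BA·A·C
    A ↦ C
    B ↦ A
    C ↦ BA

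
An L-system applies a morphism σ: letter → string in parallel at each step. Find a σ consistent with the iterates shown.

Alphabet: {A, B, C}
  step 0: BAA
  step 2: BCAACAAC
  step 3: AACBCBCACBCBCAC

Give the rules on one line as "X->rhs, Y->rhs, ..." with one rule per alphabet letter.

  step 2 ⇒ step 3: BCAACAAC ⇒ A·AC·BC·BC·AC·BC·BC·AC
    A ↦ BC
    B ↦ A
    C ↦ AC

A->BC, B->A, C->AC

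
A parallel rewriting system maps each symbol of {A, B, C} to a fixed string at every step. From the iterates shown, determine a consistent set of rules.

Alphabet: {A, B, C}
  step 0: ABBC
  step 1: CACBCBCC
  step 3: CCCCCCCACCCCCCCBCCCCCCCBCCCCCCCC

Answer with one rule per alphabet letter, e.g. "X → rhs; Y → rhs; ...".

A->CA, B->CB, C->CC

  step 0 ⇒ step 1: ABBC ⇒ CA·CB·CB·CC
    A ↦ CA
    B ↦ CB
    C ↦ CC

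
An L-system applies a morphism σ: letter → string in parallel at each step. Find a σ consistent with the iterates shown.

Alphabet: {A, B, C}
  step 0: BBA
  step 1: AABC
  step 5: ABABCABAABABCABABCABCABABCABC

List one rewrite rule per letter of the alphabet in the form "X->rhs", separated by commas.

A->BC, B->A, C->BA

  step 0 ⇒ step 1: BBA ⇒ A·A·BC
    A ↦ BC
    B ↦ A
    C ↦ BA  (constrained at step 1)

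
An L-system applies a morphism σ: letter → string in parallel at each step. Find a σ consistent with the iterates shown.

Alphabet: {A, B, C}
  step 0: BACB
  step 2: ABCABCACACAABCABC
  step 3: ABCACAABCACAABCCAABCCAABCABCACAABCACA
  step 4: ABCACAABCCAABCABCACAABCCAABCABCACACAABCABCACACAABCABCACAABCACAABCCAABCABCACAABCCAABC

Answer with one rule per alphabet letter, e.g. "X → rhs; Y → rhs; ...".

A->ABC, B->A, C->CA

  step 3 ⇒ step 4: ABCACAABCACAABCCAABCCAABCABCACAABCACA ⇒ ABC·A·CA·ABC·CA·ABC·ABC·A·CA·ABC·CA·ABC·ABC·A·CA·CA·ABC·ABC·A·CA·CA·ABC·ABC·A·CA·ABC·A·CA·ABC·CA·ABC·ABC·A·CA·ABC·CA·ABC
    A ↦ ABC
    B ↦ A
    C ↦ CA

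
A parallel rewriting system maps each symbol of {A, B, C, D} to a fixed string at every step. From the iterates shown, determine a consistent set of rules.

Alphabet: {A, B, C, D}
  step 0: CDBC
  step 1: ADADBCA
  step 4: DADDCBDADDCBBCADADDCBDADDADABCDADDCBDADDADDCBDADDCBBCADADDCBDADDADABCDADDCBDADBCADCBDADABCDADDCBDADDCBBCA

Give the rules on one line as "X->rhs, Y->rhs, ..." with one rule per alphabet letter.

A->DCB, B->BC, C->A, D->DAD

  step 0 ⇒ step 1: CDBC ⇒ A·DAD·BC·A
    B ↦ BC
    C ↦ A
    D ↦ DAD
    A ↦ DCB  (constrained at step 1)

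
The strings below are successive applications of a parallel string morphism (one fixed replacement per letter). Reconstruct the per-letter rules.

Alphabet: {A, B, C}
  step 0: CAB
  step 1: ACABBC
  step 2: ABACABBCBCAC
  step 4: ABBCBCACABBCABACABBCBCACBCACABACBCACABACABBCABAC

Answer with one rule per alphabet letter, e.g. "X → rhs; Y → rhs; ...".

A->AB, B->BC, C->AC

  step 1 ⇒ step 2: ACABBC ⇒ AB·AC·AB·BC·BC·AC
    A ↦ AB
    B ↦ BC
    C ↦ AC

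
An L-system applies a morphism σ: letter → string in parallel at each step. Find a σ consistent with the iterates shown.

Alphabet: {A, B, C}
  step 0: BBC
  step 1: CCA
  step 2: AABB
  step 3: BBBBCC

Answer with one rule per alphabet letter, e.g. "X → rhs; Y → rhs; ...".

A->BB, B->C, C->A

  step 2 ⇒ step 3: AABB ⇒ BB·BB·C·C
    A ↦ BB
    B ↦ C
  step 0 ⇒ step 1: BBC ⇒ C·C·A
    C ↦ A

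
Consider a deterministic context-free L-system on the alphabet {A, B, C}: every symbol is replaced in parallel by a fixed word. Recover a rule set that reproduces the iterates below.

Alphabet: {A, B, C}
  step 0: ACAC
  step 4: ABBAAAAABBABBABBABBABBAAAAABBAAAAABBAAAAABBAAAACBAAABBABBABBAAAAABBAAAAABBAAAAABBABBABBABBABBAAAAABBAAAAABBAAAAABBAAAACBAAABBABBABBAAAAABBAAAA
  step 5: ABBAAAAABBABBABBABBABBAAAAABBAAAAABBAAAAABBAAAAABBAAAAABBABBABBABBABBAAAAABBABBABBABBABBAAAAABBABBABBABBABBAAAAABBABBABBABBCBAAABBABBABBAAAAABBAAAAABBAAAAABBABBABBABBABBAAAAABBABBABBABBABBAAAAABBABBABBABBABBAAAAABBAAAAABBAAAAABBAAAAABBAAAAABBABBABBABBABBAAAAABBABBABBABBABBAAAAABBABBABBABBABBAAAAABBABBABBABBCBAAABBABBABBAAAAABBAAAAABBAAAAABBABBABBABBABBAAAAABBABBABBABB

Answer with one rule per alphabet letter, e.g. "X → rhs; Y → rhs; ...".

A->ABB, B->AA, C->CB

  step 4 ⇒ step 5: ABBAAAAABBABBABBABBABBAAAAABBAAAAABBAAAAABBAAAACBAAABBABBABBAAAAABBAAAAABBAAAAABBABBABBABBABBAAAAABBAAAAABBAAAAABBAAAACBAAABBABBABBAAAAABBAAAA ⇒ ABB·AA·AA·ABB·ABB·ABB·ABB·ABB·AA·AA·ABB·AA·AA·ABB·AA·AA·ABB·AA·AA·ABB·AA·AA·ABB·ABB·ABB·ABB·ABB·AA·AA·ABB·ABB·ABB·ABB·ABB·AA·AA·ABB·ABB·ABB·ABB·ABB·AA·AA·ABB·ABB·ABB·ABB·CB·AA·ABB·ABB·ABB·AA·AA·ABB·AA·AA·ABB·AA·AA·ABB·ABB·ABB·ABB·ABB·AA·AA·ABB·ABB·ABB·ABB·ABB·AA·AA·ABB·ABB·ABB·ABB·ABB·AA·AA·ABB·AA·AA·ABB·AA·AA·ABB·AA·AA·ABB·AA·AA·ABB·ABB·ABB·ABB·ABB·AA·AA·ABB·ABB·ABB·ABB·ABB·AA·AA·ABB·ABB·ABB·ABB·ABB·AA·AA·ABB·ABB·ABB·ABB·CB·AA·ABB·ABB·ABB·AA·AA·ABB·AA·AA·ABB·AA·AA·ABB·ABB·ABB·ABB·ABB·AA·AA·ABB·ABB·ABB·ABB
    A ↦ ABB
    B ↦ AA
    C ↦ CB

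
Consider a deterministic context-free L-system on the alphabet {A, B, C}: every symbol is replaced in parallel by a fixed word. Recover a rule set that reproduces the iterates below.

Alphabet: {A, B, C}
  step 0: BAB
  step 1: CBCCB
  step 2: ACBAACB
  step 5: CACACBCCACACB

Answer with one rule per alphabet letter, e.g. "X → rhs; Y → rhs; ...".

  step 1 ⇒ step 2: CBCCB ⇒ A·CB·A·A·CB
    B ↦ CB
    C ↦ A
  step 0 ⇒ step 1: BAB ⇒ CB·C·CB
    A ↦ C

A->C, B->CB, C->A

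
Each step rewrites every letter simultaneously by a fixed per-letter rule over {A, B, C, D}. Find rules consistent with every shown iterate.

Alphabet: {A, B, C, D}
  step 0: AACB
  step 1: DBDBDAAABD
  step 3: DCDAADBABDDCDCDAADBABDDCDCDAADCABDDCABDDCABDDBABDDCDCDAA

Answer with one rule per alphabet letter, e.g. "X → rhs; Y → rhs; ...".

A->DB, B->ABD, C->DAA, D->DC

  step 0 ⇒ step 1: AACB ⇒ DB·DB·DAA·ABD
    A ↦ DB
    B ↦ ABD
    C ↦ DAA
    D ↦ DC  (constrained at step 1)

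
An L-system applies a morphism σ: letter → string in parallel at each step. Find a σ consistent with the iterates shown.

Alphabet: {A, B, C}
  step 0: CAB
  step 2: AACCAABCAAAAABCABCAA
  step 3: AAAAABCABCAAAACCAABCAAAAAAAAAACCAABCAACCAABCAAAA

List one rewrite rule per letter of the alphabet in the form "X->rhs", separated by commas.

A->AA, B->CCA, C->ABC

  step 2 ⇒ step 3: AACCAABCAAAAABCABCAA ⇒ AA·AA·ABC·ABC·AA·AA·CCA·ABC·AA·AA·AA·AA·AA·CCA·ABC·AA·CCA·ABC·AA·AA
    A ↦ AA
    B ↦ CCA
    C ↦ ABC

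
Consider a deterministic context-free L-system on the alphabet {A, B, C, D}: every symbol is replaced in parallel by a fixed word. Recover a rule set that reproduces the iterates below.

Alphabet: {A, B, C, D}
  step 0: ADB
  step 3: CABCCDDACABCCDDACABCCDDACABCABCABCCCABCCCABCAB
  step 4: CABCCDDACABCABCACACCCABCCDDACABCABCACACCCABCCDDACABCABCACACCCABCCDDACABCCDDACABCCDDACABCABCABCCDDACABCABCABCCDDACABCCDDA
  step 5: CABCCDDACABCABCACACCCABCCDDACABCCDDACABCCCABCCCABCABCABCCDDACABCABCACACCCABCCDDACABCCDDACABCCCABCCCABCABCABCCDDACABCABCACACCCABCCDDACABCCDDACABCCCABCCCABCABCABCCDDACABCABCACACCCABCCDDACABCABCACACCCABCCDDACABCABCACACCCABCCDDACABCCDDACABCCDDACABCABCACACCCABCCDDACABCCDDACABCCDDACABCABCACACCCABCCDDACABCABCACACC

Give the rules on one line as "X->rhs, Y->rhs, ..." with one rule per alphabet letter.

A->CC, B->DDA, C->CAB, D->CA

  step 4 ⇒ step 5: CABCCDDACABCABCACACCCABCCDDACABCABCACACCCABCCDDACABCABCACACCCABCCDDACABCCDDACABCCDDACABCABCABCCDDACABCABCABCCDDACABCCDDA ⇒ CAB·CC·DDA·CAB·CAB·CA·CA·CC·CAB·CC·DDA·CAB·CC·DDA·CAB·CC·CAB·CC·CAB·CAB·CAB·CC·DDA·CAB·CAB·CA·CA·CC·CAB·CC·DDA·CAB·CC·DDA·CAB·CC·CAB·CC·CAB·CAB·CAB·CC·DDA·CAB·CAB·CA·CA·CC·CAB·CC·DDA·CAB·CC·DDA·CAB·CC·CAB·CC·CAB·CAB·CAB·CC·DDA·CAB·CAB·CA·CA·CC·CAB·CC·DDA·CAB·CAB·CA·CA·CC·CAB·CC·DDA·CAB·CAB·CA·CA·CC·CAB·CC·DDA·CAB·CC·DDA·CAB·CC·DDA·CAB·CAB·CA·CA·CC·CAB·CC·DDA·CAB·CC·DDA·CAB·CC·DDA·CAB·CAB·CA·CA·CC·CAB·CC·DDA·CAB·CAB·CA·CA·CC
    A ↦ CC
    B ↦ DDA
    C ↦ CAB
    D ↦ CA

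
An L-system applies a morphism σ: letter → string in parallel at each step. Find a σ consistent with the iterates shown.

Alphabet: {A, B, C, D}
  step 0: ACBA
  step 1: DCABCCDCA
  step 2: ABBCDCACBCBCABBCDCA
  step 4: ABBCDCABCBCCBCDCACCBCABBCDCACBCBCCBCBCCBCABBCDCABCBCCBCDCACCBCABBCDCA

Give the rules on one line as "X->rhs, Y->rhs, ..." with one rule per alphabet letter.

A->DCA, B->C, C->BC, D->AB

  step 1 ⇒ step 2: DCABCCDCA ⇒ AB·BC·DCA·C·BC·BC·AB·BC·DCA
    A ↦ DCA
    B ↦ C
    C ↦ BC
    D ↦ AB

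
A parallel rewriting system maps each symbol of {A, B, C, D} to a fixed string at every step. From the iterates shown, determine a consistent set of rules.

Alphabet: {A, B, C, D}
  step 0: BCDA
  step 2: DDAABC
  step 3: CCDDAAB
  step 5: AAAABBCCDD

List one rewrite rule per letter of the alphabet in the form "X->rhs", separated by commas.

  step 2 ⇒ step 3: DDAABC ⇒ C·C·D·D·AA·B
    A ↦ D
    B ↦ AA
    C ↦ B
    D ↦ C

A->D, B->AA, C->B, D->C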